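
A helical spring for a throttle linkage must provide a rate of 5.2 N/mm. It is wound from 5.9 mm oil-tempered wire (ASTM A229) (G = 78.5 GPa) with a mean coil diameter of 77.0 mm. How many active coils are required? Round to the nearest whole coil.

N_a = Gd⁴/(8D³k) = (78.5×10³ × 5.9⁴)/(8 × 77.0³ × 5.2)
    = 9.51213e+07 / 1.89918e+07 = 5.009 → 5 coils

5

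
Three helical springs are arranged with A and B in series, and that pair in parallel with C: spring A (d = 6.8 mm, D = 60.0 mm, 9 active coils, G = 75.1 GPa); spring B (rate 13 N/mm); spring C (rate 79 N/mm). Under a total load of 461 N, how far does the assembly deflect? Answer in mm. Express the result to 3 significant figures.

k_A = Gd⁴/(8D³N_a) = (75.1×10³)(6.8⁴)/(8·60.0³·9) = 10.325 N/mm
Springs A,B series: k_AB = 1/(1/10.325+1/13) = 5.7545 N/mm; parallel with C: k_eq = 5.7545+79 = 84.755 N/mm
δ = F/k_eq = 461/84.755 = 5.4392 mm

5.44 mm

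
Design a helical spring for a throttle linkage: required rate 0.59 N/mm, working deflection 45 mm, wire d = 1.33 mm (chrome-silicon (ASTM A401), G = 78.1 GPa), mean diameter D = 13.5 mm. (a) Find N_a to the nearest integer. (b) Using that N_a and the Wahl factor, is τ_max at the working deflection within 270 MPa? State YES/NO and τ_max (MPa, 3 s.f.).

(a) 21 coils; (b) NO, τ_max = 444 MPa

N_a = Gd⁴/(8D³k) = (78.1×10³)(1.33⁴)/(8·13.5³·0.59) = 21.04 → N_a = 21
Actual rate k = Gd⁴/(8D³·21) = 0.59122 N/mm
Working load F = kδ = 0.59122·45 = 26.605 N
C = 13.5/1.33 = 10.1504; K_W = (4C−1)/(4C−4)+0.615/C = 1.1426
τ_max = K_W·8FD/(πd³) = 1.1426·388.76 = 444.18 MPa
τ_max > 270 MPa → exceeds allowable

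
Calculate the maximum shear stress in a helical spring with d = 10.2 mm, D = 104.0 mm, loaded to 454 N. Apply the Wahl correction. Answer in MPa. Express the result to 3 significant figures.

Spring index C = D/d = 104.0/10.2 = 10.1961
K_W = (4C−1)/(4C−4) + 0.615/C = 39.784/36.784 + 0.0603 = 1.1419
τ₀ = 8FD/(πd³) = 8·454·104.0/(π·10.2³) = 377728/3333.9 = 113.3 MPa
τ_max = K·τ₀ = 1.1419 × 113.3 = 129.37 MPa

129 MPa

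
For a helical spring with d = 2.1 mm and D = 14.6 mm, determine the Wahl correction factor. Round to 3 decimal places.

C = D/d = 14.6/2.1 = 6.9524
K_W = (4C−1)/(4C−4) + 0.615/C = 26.810/23.810 + 0.0885 = 1.2145

1.214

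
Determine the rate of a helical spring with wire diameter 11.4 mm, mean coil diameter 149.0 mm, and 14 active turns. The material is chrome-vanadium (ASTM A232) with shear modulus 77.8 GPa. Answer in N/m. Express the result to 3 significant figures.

3550 N/m

k = Gd⁴/(8D³N_a) = (77.8×10³ × 11.4⁴) / (8 × 149.0³ × 14)
  = 1.31401e+09 / 3.7049e+08 = 3.5467 N/mm = 3546.7 N/m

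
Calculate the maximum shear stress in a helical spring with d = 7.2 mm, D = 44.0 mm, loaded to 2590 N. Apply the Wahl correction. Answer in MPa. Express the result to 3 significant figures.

970 MPa

Spring index C = D/d = 44.0/7.2 = 6.1111
K_W = (4C−1)/(4C−4) + 0.615/C = 23.444/20.444 + 0.1006 = 1.2474
τ₀ = 8FD/(πd³) = 8·2590·44.0/(π·7.2³) = 911680/1172.6 = 777.49 MPa
τ_max = K·τ₀ = 1.2474 × 777.49 = 969.82 MPa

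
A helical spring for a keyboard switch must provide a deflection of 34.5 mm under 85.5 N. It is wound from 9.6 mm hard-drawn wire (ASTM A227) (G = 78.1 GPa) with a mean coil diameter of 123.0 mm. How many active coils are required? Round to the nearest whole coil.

Required rate k = F/δ = 85.5/34.5 = 2.4783 N/mm
N_a = Gd⁴/(8D³k) = (78.1×10³ × 9.6⁴)/(8 × 123.0³ × 2.4783)
    = 6.6334e+08 / 3.68937e+07 = 17.98 → 18 coils

18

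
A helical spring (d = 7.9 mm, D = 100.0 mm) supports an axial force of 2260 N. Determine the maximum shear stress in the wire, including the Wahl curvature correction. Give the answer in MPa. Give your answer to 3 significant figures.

Spring index C = D/d = 100.0/7.9 = 12.6582
K_W = (4C−1)/(4C−4) + 0.615/C = 49.633/46.633 + 0.0486 = 1.1129
τ₀ = 8FD/(πd³) = 8·2260·100.0/(π·7.9³) = 1.808e+06/1548.9 = 1167.3 MPa
τ_max = K·τ₀ = 1.1129 × 1167.3 = 1299.1 MPa

1300 MPa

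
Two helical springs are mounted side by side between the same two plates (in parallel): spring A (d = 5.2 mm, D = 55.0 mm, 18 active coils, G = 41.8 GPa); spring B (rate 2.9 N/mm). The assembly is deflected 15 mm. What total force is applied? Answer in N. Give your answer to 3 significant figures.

k_A = Gd⁴/(8D³N_a) = (41.8×10³)(5.2⁴)/(8·55.0³·18) = 1.2757 N/mm
Parallel: k_eq = 1.2757 + 2.9 = 4.1757 N/mm
F = k_eq·δ = 4.1757·15 = 62.635 N

62.6 N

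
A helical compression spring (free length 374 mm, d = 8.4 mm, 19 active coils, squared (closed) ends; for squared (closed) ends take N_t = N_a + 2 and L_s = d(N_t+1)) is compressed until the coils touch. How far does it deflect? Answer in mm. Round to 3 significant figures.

189 mm

N_t = 21; L_s = 8.4·22 = 184.8 mm
δ_solid = L₀ − L_s = 374 − 184.8 = 189.2 mm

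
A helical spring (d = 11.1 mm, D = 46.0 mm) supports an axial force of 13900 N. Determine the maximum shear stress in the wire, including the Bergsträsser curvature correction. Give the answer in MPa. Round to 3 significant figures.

1630 MPa

Spring index C = D/d = 46.0/11.1 = 4.1441
K_B = (4C+2)/(4C−3) = 18.577/13.577 = 1.3683
τ₀ = 8FD/(πd³) = 8·13900·46.0/(π·11.1³) = 5.1152e+06/4296.5 = 1190.5 MPa
τ_max = K·τ₀ = 1.3683 × 1190.5 = 1629 MPa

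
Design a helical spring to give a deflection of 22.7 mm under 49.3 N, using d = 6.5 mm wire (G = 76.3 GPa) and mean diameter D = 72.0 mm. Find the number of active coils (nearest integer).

21

Required rate k = F/δ = 49.3/22.7 = 2.1718 N/mm
N_a = Gd⁴/(8D³k) = (76.3×10³ × 6.5⁴)/(8 × 72.0³ × 2.1718)
    = 1.362e+08 / 6.48498e+06 = 21 → 21 coils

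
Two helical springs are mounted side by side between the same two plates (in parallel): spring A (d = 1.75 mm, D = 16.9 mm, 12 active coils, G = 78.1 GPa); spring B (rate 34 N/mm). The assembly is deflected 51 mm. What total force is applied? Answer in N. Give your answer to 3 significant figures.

k_A = Gd⁴/(8D³N_a) = (78.1×10³)(1.75⁴)/(8·16.9³·12) = 1.5808 N/mm
Parallel: k_eq = 1.5808 + 34 = 35.581 N/mm
F = k_eq·δ = 35.581·51 = 1814.6 N

1810 N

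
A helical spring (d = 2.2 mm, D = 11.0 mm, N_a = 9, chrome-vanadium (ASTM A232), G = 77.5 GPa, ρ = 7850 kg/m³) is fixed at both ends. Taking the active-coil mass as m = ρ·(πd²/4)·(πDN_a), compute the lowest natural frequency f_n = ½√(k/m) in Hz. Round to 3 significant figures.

714 Hz

k = Gd⁴/(8D³N_a) = (77.5×10³)(2.2⁴)/(8·11.0³·9) = 18.944 N/mm = 18944 N/m
Wire length L = πDN_a = π·11.0·9 = 311.02 mm
m = ρ·(πd²/4)·L = 7850 × 3.8013×10⁻⁶ m² × 0.31102 m = 0.0092809 kg
f_n = ½√(k/m) = 0.5·√(18944/0.0092809) = 0.5·√(2.0412e+06) = 714.36 Hz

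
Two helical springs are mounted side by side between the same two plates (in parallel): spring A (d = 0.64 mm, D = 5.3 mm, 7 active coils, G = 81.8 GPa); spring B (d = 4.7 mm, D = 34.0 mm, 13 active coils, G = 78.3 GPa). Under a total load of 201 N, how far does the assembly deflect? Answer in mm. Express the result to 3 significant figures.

18.3 mm

k_A = Gd⁴/(8D³N_a) = (81.8×10³)(0.64⁴)/(8·5.3³·7) = 1.6461 N/mm
k_B = Gd⁴/(8D³N_a) = (78.3×10³)(4.7⁴)/(8·34.0³·13) = 9.3472 N/mm
Parallel: k_eq = 1.6461 + 9.3472 = 10.993 N/mm
δ = F/k_eq = 201/10.993 = 18.284 mm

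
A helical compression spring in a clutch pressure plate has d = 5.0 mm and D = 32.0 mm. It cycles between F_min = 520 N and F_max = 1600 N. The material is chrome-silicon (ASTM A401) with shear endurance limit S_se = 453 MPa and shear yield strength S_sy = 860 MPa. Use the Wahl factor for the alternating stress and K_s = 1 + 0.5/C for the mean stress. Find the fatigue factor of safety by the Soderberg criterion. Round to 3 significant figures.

0.548

C = D/d = 32.0/5.0 = 6.4000; K_W = (4C−1)/(4C−4)+0.615/C = 1.2350; K_s = 1+0.5/C = 1.0781
F_a = (F_max−F_min)/2 = 540 N; F_m = (F_max+F_min)/2 = 1060 N
τ_a = K_W·8F_aD/(πd³) = 1.2350 × 352.03 = 434.75 MPa
τ_m = K_s·8F_mD/(πd³) = 1.0781 × 691.01 = 745 MPa
Soderberg: 1/n_f = τ_a/S_se + τ_m/S_sy = 434.75/453 + 745/860 = 0.95970 + 0.86628 = 1.826
n_f = 1/1.826 = 0.5477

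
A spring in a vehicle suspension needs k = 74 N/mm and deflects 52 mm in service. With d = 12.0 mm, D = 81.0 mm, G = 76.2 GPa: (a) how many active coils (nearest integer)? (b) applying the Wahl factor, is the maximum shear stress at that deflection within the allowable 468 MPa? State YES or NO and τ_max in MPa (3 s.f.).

N_a = Gd⁴/(8D³k) = (76.2×10³)(12.0⁴)/(8·81.0³·74) = 5.022 → N_a = 5
Actual rate k = Gd⁴/(8D³·5) = 74.33 N/mm
Working load F = kδ = 74.33·52 = 3865.2 N
C = 81.0/12.0 = 6.7500; K_W = (4C−1)/(4C−4)+0.615/C = 1.2215
τ_max = K_W·8FD/(πd³) = 1.2215·461.37 = 563.59 MPa
τ_max > 468 MPa → exceeds allowable

(a) 5 coils; (b) NO, τ_max = 564 MPa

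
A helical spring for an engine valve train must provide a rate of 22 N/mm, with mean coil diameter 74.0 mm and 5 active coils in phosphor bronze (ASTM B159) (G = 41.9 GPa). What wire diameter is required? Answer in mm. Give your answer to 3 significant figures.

d = (8D³N_a·k / G)^(1/4) = (8·74.0³·5·22 / (41.9×10³))^0.25
  = (8510.7)^0.25 = 9.6049 mm

9.60 mm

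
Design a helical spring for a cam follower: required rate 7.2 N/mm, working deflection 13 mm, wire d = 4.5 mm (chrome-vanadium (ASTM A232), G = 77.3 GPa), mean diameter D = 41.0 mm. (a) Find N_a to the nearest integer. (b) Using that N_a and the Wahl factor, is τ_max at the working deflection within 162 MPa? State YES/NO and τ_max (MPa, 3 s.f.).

N_a = Gd⁴/(8D³k) = (77.3×10³)(4.5⁴)/(8·41.0³·7.2) = 7.985 → N_a = 8
Actual rate k = Gd⁴/(8D³·8) = 7.1862 N/mm
Working load F = kδ = 7.1862·13 = 93.42 N
C = 41.0/4.5 = 9.1111; K_W = (4C−1)/(4C−4)+0.615/C = 1.1600
τ_max = K_W·8FD/(πd³) = 1.1600·107.04 = 124.16 MPa
τ_max ≤ 162 MPa → acceptable

(a) 8 coils; (b) YES, τ_max = 124 MPa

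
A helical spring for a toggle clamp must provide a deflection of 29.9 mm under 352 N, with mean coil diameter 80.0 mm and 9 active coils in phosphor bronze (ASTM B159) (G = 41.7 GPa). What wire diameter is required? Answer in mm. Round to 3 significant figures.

Required rate k = F/δ = 352/29.9 = 11.773 N/mm
d = (8D³N_a·k / G)^(1/4) = (8·80.0³·9·11.773 / (41.7×10³))^0.25
  = (10407)^0.25 = 10.1003 mm

10.1 mm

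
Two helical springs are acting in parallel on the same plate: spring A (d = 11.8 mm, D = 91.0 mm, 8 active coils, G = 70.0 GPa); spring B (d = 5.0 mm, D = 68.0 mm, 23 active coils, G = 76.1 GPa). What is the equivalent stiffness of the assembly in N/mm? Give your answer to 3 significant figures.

29.0 N/mm

k_A = Gd⁴/(8D³N_a) = (70.0×10³)(11.8⁴)/(8·91.0³·8) = 28.14 N/mm
k_B = Gd⁴/(8D³N_a) = (76.1×10³)(5.0⁴)/(8·68.0³·23) = 0.82209 N/mm
Parallel: k_eq = 28.14 + 0.82209 = 28.962 N/mm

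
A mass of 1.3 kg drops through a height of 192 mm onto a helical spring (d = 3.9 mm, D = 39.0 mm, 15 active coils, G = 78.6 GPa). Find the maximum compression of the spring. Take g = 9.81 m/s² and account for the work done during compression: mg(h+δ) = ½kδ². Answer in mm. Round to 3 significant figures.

k = Gd⁴/(8D³N_a) = (78.6×10³)(3.9⁴)/(8·39.0³·15) = 2.5545 N/mm
W = mg = 1.3 × 9.81 = 12.753 N
½kδ² − Wδ − Wh = 0 → δ = (W + √(W² + 2kWh))/k
δ = (12.753 + √(162.64 + 12509.8))/2.5545 = (12.753 + 112.57)/2.5545 = 49.06 mm

49.1 mm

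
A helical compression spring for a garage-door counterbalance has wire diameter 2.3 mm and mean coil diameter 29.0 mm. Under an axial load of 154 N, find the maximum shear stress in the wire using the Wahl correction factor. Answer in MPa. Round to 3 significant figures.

Spring index C = D/d = 29.0/2.3 = 12.6087
K_W = (4C−1)/(4C−4) + 0.615/C = 49.435/46.435 + 0.0488 = 1.1134
τ₀ = 8FD/(πd³) = 8·154·29.0/(π·2.3³) = 35728/38.224 = 934.71 MPa
τ_max = K·τ₀ = 1.1134 × 934.71 = 1040.7 MPa

1040 MPa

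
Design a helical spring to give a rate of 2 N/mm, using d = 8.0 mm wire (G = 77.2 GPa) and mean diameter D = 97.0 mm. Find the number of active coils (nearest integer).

22

N_a = Gd⁴/(8D³k) = (77.2×10³ × 8.0⁴)/(8 × 97.0³ × 2)
    = 3.16211e+08 / 1.46028e+07 = 21.65 → 22 coils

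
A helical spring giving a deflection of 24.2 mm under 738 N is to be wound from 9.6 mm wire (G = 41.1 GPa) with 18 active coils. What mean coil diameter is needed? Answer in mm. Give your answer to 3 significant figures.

43.0 mm

Required rate k = F/δ = 738/24.2 = 30.496 N/mm
D = (Gd⁴/(8N_a·k))^(1/3) = (41.1×10³·9.6⁴/(8·18·30.496))^(1/3)
  = (79492)^(1/3) = 42.9973 mm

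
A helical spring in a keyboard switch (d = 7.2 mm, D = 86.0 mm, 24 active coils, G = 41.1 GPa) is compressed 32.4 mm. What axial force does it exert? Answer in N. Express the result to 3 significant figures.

29.3 N

k = Gd⁴/(8D³N_a) = (41.1×10³)(7.2⁴)/(8·86.0³·24) = 0.90443 N/mm
F = k·δ = 0.90443 × 32.4 = 29.304 N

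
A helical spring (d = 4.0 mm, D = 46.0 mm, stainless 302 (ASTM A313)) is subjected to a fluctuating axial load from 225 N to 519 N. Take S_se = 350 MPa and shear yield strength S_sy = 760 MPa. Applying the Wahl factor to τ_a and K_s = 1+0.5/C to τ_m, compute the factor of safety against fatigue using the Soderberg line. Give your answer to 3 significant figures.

0.556

C = D/d = 46.0/4.0 = 11.5000; K_W = (4C−1)/(4C−4)+0.615/C = 1.1249; K_s = 1+0.5/C = 1.0435
F_a = (F_max−F_min)/2 = 147 N; F_m = (F_max+F_min)/2 = 372 N
τ_a = K_W·8F_aD/(πd³) = 1.1249 × 269.05 = 302.66 MPa
τ_m = K_s·8F_mD/(πd³) = 1.0435 × 680.86 = 710.47 MPa
Soderberg: 1/n_f = τ_a/S_se + τ_m/S_sy = 302.66/350 + 710.47/760 = 0.86474 + 0.93483 = 1.7996
n_f = 1/1.7996 = 0.5557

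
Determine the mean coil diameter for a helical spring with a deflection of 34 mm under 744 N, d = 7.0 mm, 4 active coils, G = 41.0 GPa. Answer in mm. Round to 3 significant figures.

52.0 mm

Required rate k = F/δ = 744/34 = 21.882 N/mm
D = (Gd⁴/(8N_a·k))^(1/3) = (41.0×10³·7.0⁴/(8·4·21.882))^(1/3)
  = (140583)^(1/3) = 51.9969 mm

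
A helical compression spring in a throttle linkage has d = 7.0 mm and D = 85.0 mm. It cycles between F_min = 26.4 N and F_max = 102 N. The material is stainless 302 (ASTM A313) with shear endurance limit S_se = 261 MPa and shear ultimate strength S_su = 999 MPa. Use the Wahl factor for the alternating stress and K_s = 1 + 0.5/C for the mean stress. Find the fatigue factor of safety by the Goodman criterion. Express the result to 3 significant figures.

6.93

C = D/d = 85.0/7.0 = 12.1429; K_W = (4C−1)/(4C−4)+0.615/C = 1.1180; K_s = 1+0.5/C = 1.0412
F_a = (F_max−F_min)/2 = 37.8 N; F_m = (F_max+F_min)/2 = 64.2 N
τ_a = K_W·8F_aD/(πd³) = 1.1180 × 23.854 = 26.667 MPa
τ_m = K_s·8F_mD/(πd³) = 1.0412 × 40.514 = 42.182 MPa
Goodman: 1/n_f = τ_a/S_se + τ_m/S_su = 26.667/261 + 42.182/999 = 0.10217 + 0.04222 = 0.1444
n_f = 1/0.1444 = 6.925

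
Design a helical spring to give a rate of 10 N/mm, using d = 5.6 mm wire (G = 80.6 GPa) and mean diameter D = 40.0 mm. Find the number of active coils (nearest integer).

N_a = Gd⁴/(8D³k) = (80.6×10³ × 5.6⁴)/(8 × 40.0³ × 10)
    = 7.9266e+07 / 5.12e+06 = 15.48 → 15 coils

15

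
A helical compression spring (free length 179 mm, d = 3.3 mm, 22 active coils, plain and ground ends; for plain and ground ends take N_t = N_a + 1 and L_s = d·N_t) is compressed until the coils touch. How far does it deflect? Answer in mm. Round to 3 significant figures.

N_t = 23; L_s = 3.3·23 = 75.9 mm
δ_solid = L₀ − L_s = 179 − 75.9 = 103.1 mm

103 mm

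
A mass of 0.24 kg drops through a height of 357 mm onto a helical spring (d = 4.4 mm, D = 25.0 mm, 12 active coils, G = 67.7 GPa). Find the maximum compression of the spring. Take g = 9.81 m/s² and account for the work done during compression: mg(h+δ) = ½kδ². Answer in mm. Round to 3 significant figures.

k = Gd⁴/(8D³N_a) = (67.7×10³)(4.4⁴)/(8·25.0³·12) = 16.916 N/mm
W = mg = 0.24 × 9.81 = 2.3544 N
½kδ² − Wδ − Wh = 0 → δ = (W + √(W² + 2kWh))/k
δ = (2.3544 + √(5.5432 + 28437.2))/16.916 = (2.3544 + 168.65)/16.916 = 10.109 mm

10.1 mm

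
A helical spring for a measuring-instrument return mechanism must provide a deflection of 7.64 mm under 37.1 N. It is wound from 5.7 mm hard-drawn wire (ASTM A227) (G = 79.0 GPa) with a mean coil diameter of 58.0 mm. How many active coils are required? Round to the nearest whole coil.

11

Required rate k = F/δ = 37.1/7.64 = 4.856 N/mm
N_a = Gd⁴/(8D³k) = (79.0×10³ × 5.7⁴)/(8 × 58.0³ × 4.856)
    = 8.33924e+07 / 7.57974e+06 = 11 → 11 coils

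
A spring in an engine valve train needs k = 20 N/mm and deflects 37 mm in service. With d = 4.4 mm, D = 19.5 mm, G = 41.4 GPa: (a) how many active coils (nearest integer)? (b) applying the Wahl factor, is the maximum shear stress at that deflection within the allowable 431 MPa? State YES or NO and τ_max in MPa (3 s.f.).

N_a = Gd⁴/(8D³k) = (41.4×10³)(4.4⁴)/(8·19.5³·20) = 13.08 → N_a = 13
Actual rate k = Gd⁴/(8D³·13) = 20.122 N/mm
Working load F = kδ = 20.122·37 = 744.52 N
C = 19.5/4.4 = 4.4318; K_W = (4C−1)/(4C−4)+0.615/C = 1.3573
τ_max = K_W·8FD/(πd³) = 1.3573·434 = 589.08 MPa
τ_max > 431 MPa → exceeds allowable

(a) 13 coils; (b) NO, τ_max = 589 MPa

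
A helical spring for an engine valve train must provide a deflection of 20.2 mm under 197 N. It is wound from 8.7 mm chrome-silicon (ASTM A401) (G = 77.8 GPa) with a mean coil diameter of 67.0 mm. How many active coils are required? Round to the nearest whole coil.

19

Required rate k = F/δ = 197/20.2 = 9.7525 N/mm
N_a = Gd⁴/(8D³k) = (77.8×10³ × 8.7⁴)/(8 × 67.0³ × 9.7525)
    = 4.45714e+08 / 2.34655e+07 = 18.99 → 19 coils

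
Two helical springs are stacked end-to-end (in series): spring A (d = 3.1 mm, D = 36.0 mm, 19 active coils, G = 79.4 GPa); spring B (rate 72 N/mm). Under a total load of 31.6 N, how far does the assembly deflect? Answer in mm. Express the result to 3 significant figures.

31.0 mm

k_A = Gd⁴/(8D³N_a) = (79.4×10³)(3.1⁴)/(8·36.0³·19) = 1.034 N/mm
Series: 1/k_eq = 1/1.034 + 1/72 = 0.98102; k_eq = 1.0194 N/mm
δ = F/k_eq = 31.6/1.0194 = 31 mm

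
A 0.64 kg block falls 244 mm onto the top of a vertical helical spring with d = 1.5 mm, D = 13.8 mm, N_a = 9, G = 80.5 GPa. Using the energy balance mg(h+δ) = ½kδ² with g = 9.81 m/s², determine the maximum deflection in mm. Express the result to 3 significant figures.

k = Gd⁴/(8D³N_a) = (80.5×10³)(1.5⁴)/(8·13.8³·9) = 2.1537 N/mm
W = mg = 0.64 × 9.81 = 6.2784 N
½kδ² − Wδ − Wh = 0 → δ = (W + √(W² + 2kWh))/k
δ = (6.2784 + √(39.418 + 6598.72))/2.1537 = (6.2784 + 81.475)/2.1537 = 40.745 mm

40.7 mm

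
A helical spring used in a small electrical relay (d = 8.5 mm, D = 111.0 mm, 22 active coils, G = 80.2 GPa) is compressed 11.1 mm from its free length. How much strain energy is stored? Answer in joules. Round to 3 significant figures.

0.107 J

k = Gd⁴/(8D³N_a) = (80.2×10³)(8.5⁴)/(8·111.0³·22) = 1.7393 N/mm
U = ½kδ² = 0.5 × 1.7393 × 11.1² = 107.15 N·mm = 0.10715 J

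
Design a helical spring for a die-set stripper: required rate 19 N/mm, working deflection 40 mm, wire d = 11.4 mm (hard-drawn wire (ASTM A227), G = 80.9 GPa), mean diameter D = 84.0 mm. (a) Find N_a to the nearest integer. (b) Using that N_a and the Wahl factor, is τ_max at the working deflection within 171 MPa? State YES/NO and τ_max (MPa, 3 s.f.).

N_a = Gd⁴/(8D³k) = (80.9×10³)(11.4⁴)/(8·84.0³·19) = 15.17 → N_a = 15
Actual rate k = Gd⁴/(8D³·15) = 19.211 N/mm
Working load F = kδ = 19.211·40 = 768.44 N
C = 84.0/11.4 = 7.3684; K_W = (4C−1)/(4C−4)+0.615/C = 1.2012
τ_max = K_W·8FD/(πd³) = 1.2012·110.95 = 133.27 MPa
τ_max ≤ 171 MPa → acceptable

(a) 15 coils; (b) YES, τ_max = 133 MPa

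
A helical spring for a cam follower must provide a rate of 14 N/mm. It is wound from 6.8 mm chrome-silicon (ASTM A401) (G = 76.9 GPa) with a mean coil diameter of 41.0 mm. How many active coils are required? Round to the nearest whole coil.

N_a = Gd⁴/(8D³k) = (76.9×10³ × 6.8⁴)/(8 × 41.0³ × 14)
    = 1.64423e+08 / 7.71915e+06 = 21.3 → 21 coils

21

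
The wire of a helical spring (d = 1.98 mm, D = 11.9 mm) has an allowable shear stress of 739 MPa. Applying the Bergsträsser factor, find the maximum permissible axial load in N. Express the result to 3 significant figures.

C = D/d = 11.9/1.98 = 6.0101
K_B = (4C+2)/(4C−3) = 26.040/21.040 = 1.2376
τ_max = K·8FD/(πd³) → F_max = τ_allow·πd³/(8DK)
F_max = 739·π·1.98³/(8·11.9·1.2376) = 18021/117.82 = 152.95 N

153 N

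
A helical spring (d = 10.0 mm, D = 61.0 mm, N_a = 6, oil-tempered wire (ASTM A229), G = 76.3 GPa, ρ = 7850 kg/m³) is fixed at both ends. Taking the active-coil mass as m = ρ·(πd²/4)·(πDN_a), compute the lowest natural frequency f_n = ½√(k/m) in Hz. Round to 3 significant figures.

k = Gd⁴/(8D³N_a) = (76.3×10³)(10.0⁴)/(8·61.0³·6) = 70.032 N/mm = 70032 N/m
Wire length L = πDN_a = π·61.0·6 = 1149.8 mm
m = ρ·(πd²/4)·L = 7850 × 78.54×10⁻⁶ m² × 1.1498 m = 0.70891 kg
f_n = ½√(k/m) = 0.5·√(70032/0.70891) = 0.5·√(98788) = 157.15 Hz

157 Hz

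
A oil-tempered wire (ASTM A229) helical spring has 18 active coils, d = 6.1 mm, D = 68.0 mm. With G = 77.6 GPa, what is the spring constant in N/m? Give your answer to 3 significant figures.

k = Gd⁴/(8D³N_a) = (77.6×10³ × 6.1⁴) / (8 × 68.0³ × 18)
  = 1.07444e+08 / 4.52782e+07 = 2.373 N/mm = 2373 N/m

2370 N/m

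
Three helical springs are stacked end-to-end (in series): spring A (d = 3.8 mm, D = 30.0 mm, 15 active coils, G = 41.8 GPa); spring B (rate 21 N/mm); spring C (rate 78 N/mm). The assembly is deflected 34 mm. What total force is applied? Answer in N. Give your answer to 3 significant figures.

k_A = Gd⁴/(8D³N_a) = (41.8×10³)(3.8⁴)/(8·30.0³·15) = 2.6901 N/mm
Series: 1/k_eq = 1/2.6901 + 1/21 + 1/78 = 0.43218; k_eq = 2.3139 N/mm
F = k_eq·δ = 2.3139·34 = 78.672 N

78.7 N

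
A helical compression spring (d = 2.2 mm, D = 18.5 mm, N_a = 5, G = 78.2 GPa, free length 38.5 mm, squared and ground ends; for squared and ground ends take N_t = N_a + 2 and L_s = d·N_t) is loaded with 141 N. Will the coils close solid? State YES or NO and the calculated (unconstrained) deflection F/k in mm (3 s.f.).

k = Gd⁴/(8D³N_a) = (78.2×10³)(2.2⁴)/(8·18.5³·5) = 7.2331 N/mm
N_t = 7; L_s = 2.2·7 = 15.4 mm; δ_solid = L₀ − L_s = 38.5 − 15.4 = 23.1 mm
δ = F/k = 141/7.2331 = 19.494 mm
δ < δ_solid → spring does not go solid

NO, δ = 19.5 mm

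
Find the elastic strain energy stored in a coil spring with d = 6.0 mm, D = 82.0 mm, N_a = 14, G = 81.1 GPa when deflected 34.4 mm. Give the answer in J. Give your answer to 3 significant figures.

k = Gd⁴/(8D³N_a) = (81.1×10³)(6.0⁴)/(8·82.0³·14) = 1.702 N/mm
U = ½kδ² = 0.5 × 1.702 × 34.4² = 1007.1 N·mm = 1.0071 J

1.01 J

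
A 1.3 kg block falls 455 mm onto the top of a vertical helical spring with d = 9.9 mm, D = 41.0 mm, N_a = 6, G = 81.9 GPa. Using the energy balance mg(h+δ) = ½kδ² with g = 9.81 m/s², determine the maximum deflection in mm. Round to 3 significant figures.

7.04 mm

k = Gd⁴/(8D³N_a) = (81.9×10³)(9.9⁴)/(8·41.0³·6) = 237.81 N/mm
W = mg = 1.3 × 9.81 = 12.753 N
½kδ² − Wδ − Wh = 0 → δ = (W + √(W² + 2kWh))/k
δ = (12.753 + √(162.64 + 2.75985e+06))/237.81 = (12.753 + 1661.3)/237.81 = 7.0395 mm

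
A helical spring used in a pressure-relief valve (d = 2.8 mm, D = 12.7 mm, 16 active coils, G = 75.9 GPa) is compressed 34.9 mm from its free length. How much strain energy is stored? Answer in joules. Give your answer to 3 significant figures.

10.8 J

k = Gd⁴/(8D³N_a) = (75.9×10³)(2.8⁴)/(8·12.7³·16) = 17.793 N/mm
U = ½kδ² = 0.5 × 17.793 × 34.9² = 10836 N·mm = 10.836 J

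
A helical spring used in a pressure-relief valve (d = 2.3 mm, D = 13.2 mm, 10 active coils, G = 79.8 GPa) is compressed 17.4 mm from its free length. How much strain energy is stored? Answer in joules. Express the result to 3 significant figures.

1.84 J

k = Gd⁴/(8D³N_a) = (79.8×10³)(2.3⁴)/(8·13.2³·10) = 12.137 N/mm
U = ½kδ² = 0.5 × 12.137 × 17.4² = 1837.3 N·mm = 1.8373 J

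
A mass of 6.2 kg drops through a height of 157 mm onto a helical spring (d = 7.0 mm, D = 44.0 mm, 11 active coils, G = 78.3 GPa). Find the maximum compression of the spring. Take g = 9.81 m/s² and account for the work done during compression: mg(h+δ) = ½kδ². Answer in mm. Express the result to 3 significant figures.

30.1 mm

k = Gd⁴/(8D³N_a) = (78.3×10³)(7.0⁴)/(8·44.0³·11) = 25.079 N/mm
W = mg = 6.2 × 9.81 = 60.822 N
½kδ² − Wδ − Wh = 0 → δ = (W + √(W² + 2kWh))/k
δ = (60.822 + √(3699.3 + 478965))/25.079 = (60.822 + 694.74)/25.079 = 30.127 mm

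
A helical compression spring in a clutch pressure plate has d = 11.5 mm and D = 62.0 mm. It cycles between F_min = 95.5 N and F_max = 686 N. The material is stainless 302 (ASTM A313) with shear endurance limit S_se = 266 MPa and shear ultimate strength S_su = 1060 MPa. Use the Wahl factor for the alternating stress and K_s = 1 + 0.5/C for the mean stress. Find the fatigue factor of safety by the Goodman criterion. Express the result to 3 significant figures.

C = D/d = 62.0/11.5 = 5.3913; K_W = (4C−1)/(4C−4)+0.615/C = 1.2849; K_s = 1+0.5/C = 1.0927
F_a = (F_max−F_min)/2 = 295.25 N; F_m = (F_max+F_min)/2 = 390.75 N
τ_a = K_W·8F_aD/(πd³) = 1.2849 × 30.65 = 39.381 MPa
τ_m = K_s·8F_mD/(πd³) = 1.0927 × 40.564 = 44.326 MPa
Goodman: 1/n_f = τ_a/S_se + τ_m/S_su = 39.381/266 + 44.326/1060 = 0.14805 + 0.04182 = 0.18987
n_f = 1/0.18987 = 5.267

5.27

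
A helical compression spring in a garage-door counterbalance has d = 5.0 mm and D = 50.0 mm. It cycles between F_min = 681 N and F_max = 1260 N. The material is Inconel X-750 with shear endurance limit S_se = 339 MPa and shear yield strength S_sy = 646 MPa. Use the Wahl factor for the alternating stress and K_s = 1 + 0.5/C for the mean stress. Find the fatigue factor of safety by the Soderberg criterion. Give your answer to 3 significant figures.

0.384

C = D/d = 50.0/5.0 = 10.0000; K_W = (4C−1)/(4C−4)+0.615/C = 1.1448; K_s = 1+0.5/C = 1.0500
F_a = (F_max−F_min)/2 = 289.5 N; F_m = (F_max+F_min)/2 = 970.5 N
τ_a = K_W·8F_aD/(πd³) = 1.1448 × 294.88 = 337.59 MPa
τ_m = K_s·8F_mD/(πd³) = 1.0500 × 988.54 = 1038 MPa
Soderberg: 1/n_f = τ_a/S_se + τ_m/S_sy = 337.59/339 + 1038/646 = 0.99584 + 1.60677 = 2.6026
n_f = 1/2.6026 = 0.3842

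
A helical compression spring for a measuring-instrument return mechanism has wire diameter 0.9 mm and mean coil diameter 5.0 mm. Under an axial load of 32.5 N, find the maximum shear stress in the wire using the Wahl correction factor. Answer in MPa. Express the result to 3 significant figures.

Spring index C = D/d = 5.0/0.9 = 5.5556
K_W = (4C−1)/(4C−4) + 0.615/C = 21.222/18.222 + 0.1107 = 1.2753
τ₀ = 8FD/(πd³) = 8·32.5·5.0/(π·0.9³) = 1300/2.2902 = 567.63 MPa
τ_max = K·τ₀ = 1.2753 × 567.63 = 723.92 MPa

724 MPa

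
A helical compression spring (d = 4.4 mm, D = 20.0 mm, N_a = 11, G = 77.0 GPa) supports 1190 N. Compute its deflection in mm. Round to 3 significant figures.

29.0 mm

k = Gd⁴/(8D³N_a) = (77.0×10³)(4.4⁴)/(8·20.0³·11) = 40.995 N/mm
δ = F/k = 1190 / 40.995 = 29.028 mm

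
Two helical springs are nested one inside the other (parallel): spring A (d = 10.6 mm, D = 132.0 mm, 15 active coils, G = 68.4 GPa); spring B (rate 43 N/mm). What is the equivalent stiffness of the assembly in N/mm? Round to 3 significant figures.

46.1 N/mm

k_A = Gd⁴/(8D³N_a) = (68.4×10³)(10.6⁴)/(8·132.0³·15) = 3.1288 N/mm
Parallel: k_eq = 3.1288 + 43 = 46.129 N/mm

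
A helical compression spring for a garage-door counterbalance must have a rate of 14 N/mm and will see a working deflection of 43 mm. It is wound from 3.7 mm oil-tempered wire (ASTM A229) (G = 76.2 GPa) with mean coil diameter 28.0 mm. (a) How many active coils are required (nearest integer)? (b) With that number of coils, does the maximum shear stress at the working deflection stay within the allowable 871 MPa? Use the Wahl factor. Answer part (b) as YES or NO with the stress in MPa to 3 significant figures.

N_a = Gd⁴/(8D³k) = (76.2×10³)(3.7⁴)/(8·28.0³·14) = 5.809 → N_a = 6
Actual rate k = Gd⁴/(8D³·6) = 13.553 N/mm
Working load F = kδ = 13.553·43 = 582.79 N
C = 28.0/3.7 = 7.5676; K_W = (4C−1)/(4C−4)+0.615/C = 1.1955
τ_max = K_W·8FD/(πd³) = 1.1955·820.37 = 980.72 MPa
τ_max > 871 MPa → exceeds allowable

(a) 6 coils; (b) NO, τ_max = 981 MPa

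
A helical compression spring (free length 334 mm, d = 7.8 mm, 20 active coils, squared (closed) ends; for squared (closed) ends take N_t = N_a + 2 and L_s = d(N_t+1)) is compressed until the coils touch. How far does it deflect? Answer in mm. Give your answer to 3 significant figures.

155 mm

N_t = 22; L_s = 7.8·23 = 179.4 mm
δ_solid = L₀ − L_s = 334 − 179.4 = 154.6 mm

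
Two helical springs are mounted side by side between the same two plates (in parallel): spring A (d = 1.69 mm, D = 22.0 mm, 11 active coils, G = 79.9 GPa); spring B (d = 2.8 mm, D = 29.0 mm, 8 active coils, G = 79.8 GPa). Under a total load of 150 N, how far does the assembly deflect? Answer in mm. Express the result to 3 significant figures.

39.1 mm

k_A = Gd⁴/(8D³N_a) = (79.9×10³)(1.69⁴)/(8·22.0³·11) = 0.69557 N/mm
k_B = Gd⁴/(8D³N_a) = (79.8×10³)(2.8⁴)/(8·29.0³·8) = 3.1424 N/mm
Parallel: k_eq = 0.69557 + 3.1424 = 3.838 N/mm
δ = F/k_eq = 150/3.838 = 39.083 mm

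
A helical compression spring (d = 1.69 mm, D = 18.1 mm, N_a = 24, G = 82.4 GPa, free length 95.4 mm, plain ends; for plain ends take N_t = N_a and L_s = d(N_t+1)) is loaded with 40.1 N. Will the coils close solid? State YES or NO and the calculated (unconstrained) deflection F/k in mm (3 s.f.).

k = Gd⁴/(8D³N_a) = (82.4×10³)(1.69⁴)/(8·18.1³·24) = 0.59039 N/mm
N_t = 24; L_s = 1.69·25 = 42.25 mm; δ_solid = L₀ − L_s = 95.4 − 42.25 = 53.15 mm
δ = F/k = 40.1/0.59039 = 67.922 mm
δ ≥ δ_solid → spring goes solid

YES, δ = 67.9 mm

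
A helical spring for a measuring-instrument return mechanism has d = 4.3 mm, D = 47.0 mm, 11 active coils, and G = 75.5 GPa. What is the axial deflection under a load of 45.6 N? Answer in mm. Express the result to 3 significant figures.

k = Gd⁴/(8D³N_a) = (75.5×10³)(4.3⁴)/(8·47.0³·11) = 2.8252 N/mm
δ = F/k = 45.6 / 2.8252 = 16.141 mm

16.1 mm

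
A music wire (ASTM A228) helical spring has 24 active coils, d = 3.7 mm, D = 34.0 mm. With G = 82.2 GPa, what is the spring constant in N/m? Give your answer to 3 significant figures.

k = Gd⁴/(8D³N_a) = (82.2×10³ × 3.7⁴) / (8 × 34.0³ × 24)
  = 1.54056e+07 / 7.54637e+06 = 2.0415 N/mm = 2041.5 N/m

2040 N/m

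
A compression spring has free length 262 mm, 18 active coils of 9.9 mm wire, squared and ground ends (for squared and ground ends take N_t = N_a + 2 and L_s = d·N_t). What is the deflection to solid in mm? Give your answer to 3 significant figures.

64.0 mm

N_t = 20; L_s = 9.9·20 = 198 mm
δ_solid = L₀ − L_s = 262 − 198 = 64 mm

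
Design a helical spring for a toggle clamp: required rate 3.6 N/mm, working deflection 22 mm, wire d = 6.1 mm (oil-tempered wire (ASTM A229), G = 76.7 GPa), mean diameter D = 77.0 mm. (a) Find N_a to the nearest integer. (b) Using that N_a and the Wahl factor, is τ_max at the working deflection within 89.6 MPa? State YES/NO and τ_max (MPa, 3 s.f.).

N_a = Gd⁴/(8D³k) = (76.7×10³)(6.1⁴)/(8·77.0³·3.6) = 8.077 → N_a = 8
Actual rate k = Gd⁴/(8D³·8) = 3.6346 N/mm
Working load F = kδ = 3.6346·22 = 79.962 N
C = 77.0/6.1 = 12.6230; K_W = (4C−1)/(4C−4)+0.615/C = 1.1132
τ_max = K_W·8FD/(πd³) = 1.1132·69.076 = 76.899 MPa
τ_max ≤ 89.6 MPa → acceptable

(a) 8 coils; (b) YES, τ_max = 76.9 MPa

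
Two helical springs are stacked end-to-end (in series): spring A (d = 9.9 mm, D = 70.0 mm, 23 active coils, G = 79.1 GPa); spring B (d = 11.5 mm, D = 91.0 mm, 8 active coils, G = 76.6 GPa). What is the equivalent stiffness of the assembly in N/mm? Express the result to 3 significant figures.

8.40 N/mm

k_A = Gd⁴/(8D³N_a) = (79.1×10³)(9.9⁴)/(8·70.0³·23) = 12.039 N/mm
k_B = Gd⁴/(8D³N_a) = (76.6×10³)(11.5⁴)/(8·91.0³·8) = 27.779 N/mm
Series: 1/k_eq = 1/12.039 + 1/27.779 = 0.11906; k_eq = 8.3992 N/mm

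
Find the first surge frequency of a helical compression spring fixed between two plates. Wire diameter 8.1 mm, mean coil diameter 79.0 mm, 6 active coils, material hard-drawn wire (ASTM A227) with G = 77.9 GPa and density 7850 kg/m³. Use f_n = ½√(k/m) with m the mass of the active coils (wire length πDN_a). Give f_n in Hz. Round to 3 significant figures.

k = Gd⁴/(8D³N_a) = (77.9×10³)(8.1⁴)/(8·79.0³·6) = 14.17 N/mm = 14170 N/m
Wire length L = πDN_a = π·79.0·6 = 1489.1 mm
m = ρ·(πd²/4)·L = 7850 × 51.53×10⁻⁶ m² × 1.4891 m = 0.60236 kg
f_n = ½√(k/m) = 0.5·√(14170/0.60236) = 0.5·√(23523) = 76.686 Hz

76.7 Hz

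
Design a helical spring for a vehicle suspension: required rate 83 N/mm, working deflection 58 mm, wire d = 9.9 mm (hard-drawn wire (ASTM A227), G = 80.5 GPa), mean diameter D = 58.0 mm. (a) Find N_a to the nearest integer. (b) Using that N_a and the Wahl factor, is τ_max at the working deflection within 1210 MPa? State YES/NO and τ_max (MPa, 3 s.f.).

(a) 6 coils; (b) YES, τ_max = 918 MPa

N_a = Gd⁴/(8D³k) = (80.5×10³)(9.9⁴)/(8·58.0³·83) = 5.969 → N_a = 6
Actual rate k = Gd⁴/(8D³·6) = 82.568 N/mm
Working load F = kδ = 82.568·58 = 4788.9 N
C = 58.0/9.9 = 5.8586; K_W = (4C−1)/(4C−4)+0.615/C = 1.2593
τ_max = K_W·8FD/(πd³) = 1.2593·728.96 = 918 MPa
τ_max ≤ 1210 MPa → acceptable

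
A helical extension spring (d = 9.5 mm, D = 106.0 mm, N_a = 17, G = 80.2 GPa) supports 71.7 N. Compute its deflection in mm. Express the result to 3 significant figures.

k = Gd⁴/(8D³N_a) = (80.2×10³)(9.5⁴)/(8·106.0³·17) = 4.0329 N/mm
δ = F/k = 71.7 / 4.0329 = 17.779 mm

17.8 mm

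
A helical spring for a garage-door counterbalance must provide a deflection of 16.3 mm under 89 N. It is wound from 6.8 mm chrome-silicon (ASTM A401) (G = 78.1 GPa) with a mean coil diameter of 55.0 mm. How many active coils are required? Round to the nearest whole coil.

23

Required rate k = F/δ = 89/16.3 = 5.4601 N/mm
N_a = Gd⁴/(8D³k) = (78.1×10³ × 6.8⁴)/(8 × 55.0³ × 5.4601)
    = 1.66989e+08 / 7.26742e+06 = 22.98 → 23 coils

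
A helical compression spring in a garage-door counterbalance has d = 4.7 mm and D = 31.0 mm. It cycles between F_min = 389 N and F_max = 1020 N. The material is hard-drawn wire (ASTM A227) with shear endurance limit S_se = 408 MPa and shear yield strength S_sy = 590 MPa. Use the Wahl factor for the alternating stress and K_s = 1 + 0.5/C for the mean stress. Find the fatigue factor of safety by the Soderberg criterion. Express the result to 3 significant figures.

C = D/d = 31.0/4.7 = 6.5957; K_W = (4C−1)/(4C−4)+0.615/C = 1.2273; K_s = 1+0.5/C = 1.0758
F_a = (F_max−F_min)/2 = 315.5 N; F_m = (F_max+F_min)/2 = 704.5 N
τ_a = K_W·8F_aD/(πd³) = 1.2273 × 239.89 = 294.41 MPa
τ_m = K_s·8F_mD/(πd³) = 1.0758 × 535.66 = 576.27 MPa
Soderberg: 1/n_f = τ_a/S_se + τ_m/S_sy = 294.41/408 + 576.27/590 = 0.72159 + 0.97672 = 1.6983
n_f = 1/1.6983 = 0.5888

0.589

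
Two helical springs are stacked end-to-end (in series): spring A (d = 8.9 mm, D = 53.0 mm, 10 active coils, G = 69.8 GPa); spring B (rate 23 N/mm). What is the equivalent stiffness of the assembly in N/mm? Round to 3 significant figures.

k_A = Gd⁴/(8D³N_a) = (69.8×10³)(8.9⁴)/(8·53.0³·10) = 36.77 N/mm
Series: 1/k_eq = 1/36.77 + 1/23 = 0.070674; k_eq = 14.149 N/mm

14.1 N/mm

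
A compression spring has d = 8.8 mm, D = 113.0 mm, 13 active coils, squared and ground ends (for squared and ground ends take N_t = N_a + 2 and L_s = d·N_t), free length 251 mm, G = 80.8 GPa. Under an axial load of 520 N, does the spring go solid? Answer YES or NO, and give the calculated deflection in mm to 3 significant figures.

YES, δ = 161 mm

k = Gd⁴/(8D³N_a) = (80.8×10³)(8.8⁴)/(8·113.0³·13) = 3.229 N/mm
N_t = 15; L_s = 8.8·15 = 132 mm; δ_solid = L₀ − L_s = 251 − 132 = 119 mm
δ = F/k = 520/3.229 = 161.04 mm
δ ≥ δ_solid → spring goes solid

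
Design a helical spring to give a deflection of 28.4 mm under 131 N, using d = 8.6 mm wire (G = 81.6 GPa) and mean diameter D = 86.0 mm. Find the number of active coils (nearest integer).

19

Required rate k = F/δ = 131/28.4 = 4.6127 N/mm
N_a = Gd⁴/(8D³k) = (81.6×10³ × 8.6⁴)/(8 × 86.0³ × 4.6127)
    = 4.46359e+08 / 2.34714e+07 = 19.02 → 19 coils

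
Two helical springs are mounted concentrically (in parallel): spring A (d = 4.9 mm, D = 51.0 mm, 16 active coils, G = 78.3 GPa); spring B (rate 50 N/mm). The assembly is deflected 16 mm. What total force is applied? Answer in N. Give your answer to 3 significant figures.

k_A = Gd⁴/(8D³N_a) = (78.3×10³)(4.9⁴)/(8·51.0³·16) = 2.6584 N/mm
Parallel: k_eq = 2.6584 + 50 = 52.658 N/mm
F = k_eq·δ = 52.658·16 = 842.53 N

843 N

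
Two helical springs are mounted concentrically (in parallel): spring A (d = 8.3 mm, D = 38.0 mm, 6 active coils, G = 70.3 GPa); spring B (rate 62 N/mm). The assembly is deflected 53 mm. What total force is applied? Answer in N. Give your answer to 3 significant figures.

k_A = Gd⁴/(8D³N_a) = (70.3×10³)(8.3⁴)/(8·38.0³·6) = 126.67 N/mm
Parallel: k_eq = 126.67 + 62 = 188.67 N/mm
F = k_eq·δ = 188.67·53 = 9999.5 N

10000 N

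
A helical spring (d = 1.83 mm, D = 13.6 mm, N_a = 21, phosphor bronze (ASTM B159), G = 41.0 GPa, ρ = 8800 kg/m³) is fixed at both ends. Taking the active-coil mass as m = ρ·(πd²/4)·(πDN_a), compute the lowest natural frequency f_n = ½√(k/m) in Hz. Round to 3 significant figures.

k = Gd⁴/(8D³N_a) = (41.0×10³)(1.83⁴)/(8·13.6³·21) = 1.0881 N/mm = 1088.1 N/m
Wire length L = πDN_a = π·13.6·21 = 897.24 mm
m = ρ·(πd²/4)·L = 8800 × 2.6302×10⁻⁶ m² × 0.89724 m = 0.020767 kg
f_n = ½√(k/m) = 0.5·√(1088.1/0.020767) = 0.5·√(52394) = 114.45 Hz

114 Hz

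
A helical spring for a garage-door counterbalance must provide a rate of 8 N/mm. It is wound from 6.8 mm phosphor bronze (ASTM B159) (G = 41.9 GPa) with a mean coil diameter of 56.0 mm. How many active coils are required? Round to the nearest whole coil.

8

N_a = Gd⁴/(8D³k) = (41.9×10³ × 6.8⁴)/(8 × 56.0³ × 8)
    = 8.9588e+07 / 1.12394e+07 = 7.971 → 8 coils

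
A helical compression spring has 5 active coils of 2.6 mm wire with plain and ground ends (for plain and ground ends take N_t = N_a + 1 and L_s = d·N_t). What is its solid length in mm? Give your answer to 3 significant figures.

plain and ground ends: N_t = N_a + 1 = 5 + 1 = 6
L_s = d·N_t = 2.6 × 6 = 15.6 mm

15.6 mm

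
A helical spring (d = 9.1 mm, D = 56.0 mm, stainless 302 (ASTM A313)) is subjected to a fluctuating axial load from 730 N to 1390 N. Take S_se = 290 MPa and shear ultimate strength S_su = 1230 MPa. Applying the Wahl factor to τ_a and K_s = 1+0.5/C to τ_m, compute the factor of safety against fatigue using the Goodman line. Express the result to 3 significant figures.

C = D/d = 56.0/9.1 = 6.1538; K_W = (4C−1)/(4C−4)+0.615/C = 1.2455; K_s = 1+0.5/C = 1.0813
F_a = (F_max−F_min)/2 = 330 N; F_m = (F_max+F_min)/2 = 1060 N
τ_a = K_W·8F_aD/(πd³) = 1.2455 × 62.448 = 77.776 MPa
τ_m = K_s·8F_mD/(πd³) = 1.0813 × 200.59 = 216.89 MPa
Goodman: 1/n_f = τ_a/S_se + τ_m/S_su = 77.776/290 + 216.89/1230 = 0.26819 + 0.17633 = 0.44453
n_f = 1/0.44453 = 2.25

2.25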